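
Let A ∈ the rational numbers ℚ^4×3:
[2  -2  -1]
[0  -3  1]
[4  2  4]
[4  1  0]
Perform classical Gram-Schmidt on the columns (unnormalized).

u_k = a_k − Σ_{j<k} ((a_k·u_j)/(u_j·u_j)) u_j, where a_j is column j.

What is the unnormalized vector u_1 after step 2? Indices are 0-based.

Step 1: u_0 = a_0 = (2, 0, 4, 4).
Step 2: u_1 = a_1 − (2/9)·u_0 = (-22/9, -3, 10/9, 1/9).

u_1 = (-22/9, -3, 10/9, 1/9)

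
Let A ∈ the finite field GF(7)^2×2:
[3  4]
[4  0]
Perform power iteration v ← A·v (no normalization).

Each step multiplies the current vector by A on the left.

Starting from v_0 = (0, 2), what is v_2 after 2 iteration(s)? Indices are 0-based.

v_0 = (0, 2).
v_1 = A·v_0 = (1, 0).
v_2 = A·v_1 = (3, 4).

v_2 = (3, 4)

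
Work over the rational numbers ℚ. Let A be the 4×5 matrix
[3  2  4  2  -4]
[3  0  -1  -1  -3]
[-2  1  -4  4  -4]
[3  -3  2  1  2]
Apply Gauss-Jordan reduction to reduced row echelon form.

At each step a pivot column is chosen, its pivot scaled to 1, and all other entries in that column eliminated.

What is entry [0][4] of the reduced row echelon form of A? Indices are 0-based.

pivot(0,0)=3: scale R0 → (1, 2/3, 4/3, 2/3, -4/3)
  clear (1,0): R1 −= (3)R0 → (0, -2, -5, -3, 1)
  clear (2,0): R2 −= (-2)R0 → (0, 7/3, -4/3, 16/3, -20/3)
  clear (3,0): R3 −= (3)R0 → (0, -5, -2, -1, 6)
pivot(1,1)=-2: scale R1 → (0, 1, 5/2, 3/2, -1/2)
  clear (0,1): R0 −= (2/3)R1 → (1, 0, -1/3, -1/3, -1)
  clear (2,1): R2 −= (7/3)R1 → (0, 0, -43/6, 11/6, -11/2)
  clear (3,1): R3 −= (-5)R1 → (0, 0, 21/2, 13/2, 7/2)
pivot(2,2)=-43/6: scale R2 → (0, 0, 1, -11/43, 33/43)
  clear (0,2): R0 −= (-1/3)R2 → (1, 0, 0, -18/43, -32/43)
  clear (1,2): R1 −= (5/2)R2 → (0, 1, 0, 92/43, -104/43)
  clear (3,2): R3 −= (21/2)R2 → (0, 0, 0, 395/43, -196/43)
pivot(3,3)=395/43: scale R3 → (0, 0, 0, 1, -196/395)
  clear (0,3): R0 −= (-18/43)R3 → (1, 0, 0, 0, -376/395)
  clear (1,3): R1 −= (92/43)R3 → (0, 1, 0, 0, -536/395)
  clear (2,3): R2 −= (-11/43)R3 → (0, 0, 1, 0, 253/395)

M[0][4] = -376/395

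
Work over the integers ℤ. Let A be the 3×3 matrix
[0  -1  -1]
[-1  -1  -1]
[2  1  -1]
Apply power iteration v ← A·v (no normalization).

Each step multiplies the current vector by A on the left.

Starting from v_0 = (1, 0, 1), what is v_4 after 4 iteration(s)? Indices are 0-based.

v_0 = (1, 0, 1).
v_1 = A·v_0 = (-1, -2, 1).
v_2 = A·v_1 = (1, 2, -5).
v_3 = A·v_2 = (3, 2, 9).
v_4 = A·v_3 = (-11, -14, -1).

v_4 = (-11, -14, -1)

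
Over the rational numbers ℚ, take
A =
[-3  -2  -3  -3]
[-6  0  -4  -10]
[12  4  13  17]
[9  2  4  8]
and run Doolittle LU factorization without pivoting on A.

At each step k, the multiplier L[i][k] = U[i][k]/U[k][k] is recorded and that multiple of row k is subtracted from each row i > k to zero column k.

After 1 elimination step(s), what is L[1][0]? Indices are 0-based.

Step 1: pivot at (0,0) is -3.
  row1 ← row1 − (2)·row0  ⇒  L[1][0]=2, U row1=(0, 4, 2, -4)
  row2 ← row2 − (-4)·row0  ⇒  L[2][0]=-4, U row2=(0, -4, 1, 5)
  row3 ← row3 − (-3)·row0  ⇒  L[3][0]=-3, U row3=(0, -4, -5, -1)

L[1][0] = 2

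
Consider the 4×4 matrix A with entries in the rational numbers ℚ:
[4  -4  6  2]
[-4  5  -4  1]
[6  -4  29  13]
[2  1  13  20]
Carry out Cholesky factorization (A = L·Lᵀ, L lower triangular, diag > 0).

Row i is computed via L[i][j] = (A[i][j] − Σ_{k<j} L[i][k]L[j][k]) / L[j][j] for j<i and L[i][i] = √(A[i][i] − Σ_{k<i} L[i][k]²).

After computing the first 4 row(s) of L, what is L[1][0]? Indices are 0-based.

L[1][0] = -2

Step 1: L[0][0] = √(4) = 2.
  L[1][0] = (-4) / L[0][0] = -2.
Step 2: L[1][1] = √(1) = 1.
  L[2][0] = (6) / L[0][0] = 3.
  L[2][1] = (2) / L[1][1] = 2.
Step 3: L[2][2] = √(16) = 4.
  L[3][0] = (2) / L[0][0] = 1.
  L[3][1] = (3) / L[1][1] = 3.
  L[3][2] = (4) / L[2][2] = 1.
Step 4: L[3][3] = √(9) = 3.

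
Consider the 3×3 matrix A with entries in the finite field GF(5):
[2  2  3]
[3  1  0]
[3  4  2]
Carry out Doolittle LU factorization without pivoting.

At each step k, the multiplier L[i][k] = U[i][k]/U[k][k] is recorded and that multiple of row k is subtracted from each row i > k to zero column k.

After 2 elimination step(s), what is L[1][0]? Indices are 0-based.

[col 0] pivot 2
  R1 -= 4*R0 → (0, 3, 3)  (L[1][0] := 4)
  R2 -= 4*R0 → (0, 1, 0)  (L[2][0] := 4)
[col 1] pivot 3
  R2 -= 2*R1 → (0, 0, 4)  (L[2][1] := 2)

L[1][0] = 4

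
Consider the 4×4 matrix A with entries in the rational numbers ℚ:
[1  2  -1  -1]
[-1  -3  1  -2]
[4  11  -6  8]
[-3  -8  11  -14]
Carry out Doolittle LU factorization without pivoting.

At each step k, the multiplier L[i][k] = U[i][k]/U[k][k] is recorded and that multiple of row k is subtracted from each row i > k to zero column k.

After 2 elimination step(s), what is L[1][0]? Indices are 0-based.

k=0: U[0][0]=1
  eliminate (1,0): mult=-1, new row 1: (0, -1, 0, -3); set L[1][0]=-1
  eliminate (2,0): mult=4, new row 2: (0, 3, -2, 12); set L[2][0]=4
  eliminate (3,0): mult=-3, new row 3: (0, -2, 8, -17); set L[3][0]=-3
k=1: U[1][1]=-1
  eliminate (2,1): mult=-3, new row 2: (0, 0, -2, 3); set L[2][1]=-3
  eliminate (3,1): mult=2, new row 3: (0, 0, 8, -11); set L[3][1]=2

L[1][0] = -1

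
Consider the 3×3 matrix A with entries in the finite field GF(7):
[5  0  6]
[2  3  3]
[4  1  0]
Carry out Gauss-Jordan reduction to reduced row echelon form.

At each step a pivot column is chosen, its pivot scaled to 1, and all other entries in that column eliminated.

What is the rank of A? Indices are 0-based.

rank = 3

pivot(0,0)=5: scale R0 → (1, 0, 4)
  clear (1,0): R1 −= (2)R0 → (0, 3, 2)
  clear (2,0): R2 −= (4)R0 → (0, 1, 5)
pivot(1,1)=3: scale R1 → (0, 1, 3)
  clear (2,1): R2 −= (1)R1 → (0, 0, 2)
pivot(2,2)=2: scale R2 → (0, 0, 1)
  clear (0,2): R0 −= (4)R2 → (1, 0, 0)
  clear (1,2): R1 −= (3)R2 → (0, 1, 0)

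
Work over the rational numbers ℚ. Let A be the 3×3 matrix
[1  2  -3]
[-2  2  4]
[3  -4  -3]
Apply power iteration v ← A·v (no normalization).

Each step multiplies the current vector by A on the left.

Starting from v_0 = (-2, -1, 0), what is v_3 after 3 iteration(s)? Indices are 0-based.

v_3 = (56, -60, 44)

v_0 = (-2, -1, 0).
v_1 = A·v_0 = (-4, 2, -2).
v_2 = A·v_1 = (6, 4, -14).
v_3 = A·v_2 = (56, -60, 44).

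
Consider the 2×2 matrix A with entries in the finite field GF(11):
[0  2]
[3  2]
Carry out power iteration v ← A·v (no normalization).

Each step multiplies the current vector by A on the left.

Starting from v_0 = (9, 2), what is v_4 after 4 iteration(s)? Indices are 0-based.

v_0 = (9, 2).
v_1 = A·v_0 = (4, 9).
v_2 = A·v_1 = (7, 8).
v_3 = A·v_2 = (5, 4).
v_4 = A·v_3 = (8, 1).

v_4 = (8, 1)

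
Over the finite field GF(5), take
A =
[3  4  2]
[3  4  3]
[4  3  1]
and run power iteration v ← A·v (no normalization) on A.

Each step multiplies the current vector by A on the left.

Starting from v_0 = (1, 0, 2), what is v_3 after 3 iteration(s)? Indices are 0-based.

v_3 = (4, 0, 2)

v_0 = (1, 0, 2).
v_1 = A·v_0 = (2, 4, 1).
v_2 = A·v_1 = (4, 0, 1).
v_3 = A·v_2 = (4, 0, 2).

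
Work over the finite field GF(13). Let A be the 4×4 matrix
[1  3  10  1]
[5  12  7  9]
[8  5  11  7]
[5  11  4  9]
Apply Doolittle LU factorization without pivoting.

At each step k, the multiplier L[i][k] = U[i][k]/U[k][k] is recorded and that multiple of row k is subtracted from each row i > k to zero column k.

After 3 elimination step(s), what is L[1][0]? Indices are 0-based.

Step 1: pivot at (0,0) is 1.
  row1 ← row1 − (5)·row0  ⇒  L[1][0]=5, U row1=(0, 10, 9, 4)
  row2 ← row2 − (8)·row0  ⇒  L[2][0]=8, U row2=(0, 7, 9, 12)
  row3 ← row3 − (5)·row0  ⇒  L[3][0]=5, U row3=(0, 9, 6, 4)
Step 2: pivot at (1,1) is 10.
  row2 ← row2 − (2)·row1  ⇒  L[2][1]=2, U row2=(0, 0, 4, 4)
  row3 ← row3 − (10)·row1  ⇒  L[3][1]=10, U row3=(0, 0, 7, 3)
Step 3: pivot at (2,2) is 4.
  row3 ← row3 − (5)·row2  ⇒  L[3][2]=5, U row3=(0, 0, 0, 9)

L[1][0] = 5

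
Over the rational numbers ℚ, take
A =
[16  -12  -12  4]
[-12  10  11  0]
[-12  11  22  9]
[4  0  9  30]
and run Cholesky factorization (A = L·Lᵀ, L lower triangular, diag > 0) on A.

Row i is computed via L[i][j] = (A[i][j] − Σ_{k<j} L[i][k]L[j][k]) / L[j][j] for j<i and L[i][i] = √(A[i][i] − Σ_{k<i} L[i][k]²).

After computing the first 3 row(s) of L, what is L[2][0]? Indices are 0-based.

L[2][0] = -3

Step 1: L[0][0] = √(16) = 4.
  L[1][0] = (-12) / L[0][0] = -3.
Step 2: L[1][1] = √(1) = 1.
  L[2][0] = (-12) / L[0][0] = -3.
  L[2][1] = (2) / L[1][1] = 2.
Step 3: L[2][2] = √(9) = 3.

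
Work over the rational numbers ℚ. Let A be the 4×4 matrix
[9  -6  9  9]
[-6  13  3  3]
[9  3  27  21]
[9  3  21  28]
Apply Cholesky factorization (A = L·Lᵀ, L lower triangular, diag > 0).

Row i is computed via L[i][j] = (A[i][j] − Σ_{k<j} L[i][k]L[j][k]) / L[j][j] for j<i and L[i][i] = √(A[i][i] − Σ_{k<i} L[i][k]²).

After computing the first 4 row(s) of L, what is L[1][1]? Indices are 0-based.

L[1][1] = 3

Step 1: L[0][0] = √(9) = 3.
  L[1][0] = (-6) / L[0][0] = -2.
Step 2: L[1][1] = √(9) = 3.
  L[2][0] = (9) / L[0][0] = 3.
  L[2][1] = (9) / L[1][1] = 3.
Step 3: L[2][2] = √(9) = 3.
  L[3][0] = (9) / L[0][0] = 3.
  L[3][1] = (9) / L[1][1] = 3.
  L[3][2] = (3) / L[2][2] = 1.
Step 4: L[3][3] = √(9) = 3.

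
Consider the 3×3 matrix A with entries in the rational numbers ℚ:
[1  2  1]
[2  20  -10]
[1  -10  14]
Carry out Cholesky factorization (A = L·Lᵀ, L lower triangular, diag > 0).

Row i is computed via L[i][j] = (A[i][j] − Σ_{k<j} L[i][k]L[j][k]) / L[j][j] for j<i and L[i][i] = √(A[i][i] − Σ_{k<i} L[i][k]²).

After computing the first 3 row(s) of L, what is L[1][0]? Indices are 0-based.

L[1][0] = 2

Step 1: L[0][0] = √(1) = 1.
  L[1][0] = (2) / L[0][0] = 2.
Step 2: L[1][1] = √(16) = 4.
  L[2][0] = (1) / L[0][0] = 1.
  L[2][1] = (-12) / L[1][1] = -3.
Step 3: L[2][2] = √(4) = 2.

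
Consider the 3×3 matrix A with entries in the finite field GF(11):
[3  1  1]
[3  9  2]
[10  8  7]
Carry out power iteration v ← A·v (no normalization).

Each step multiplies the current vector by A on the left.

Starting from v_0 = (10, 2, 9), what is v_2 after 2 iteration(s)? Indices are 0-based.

v_2 = (5, 8, 2)

v_0 = (10, 2, 9).
v_1 = A·v_0 = (8, 0, 3).
v_2 = A·v_1 = (5, 8, 2).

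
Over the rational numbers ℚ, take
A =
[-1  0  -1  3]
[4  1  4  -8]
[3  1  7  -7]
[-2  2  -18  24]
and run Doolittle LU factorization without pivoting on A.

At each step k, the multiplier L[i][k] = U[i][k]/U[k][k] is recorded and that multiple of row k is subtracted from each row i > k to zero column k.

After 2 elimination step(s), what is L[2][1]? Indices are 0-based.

Step 1: pivot at (0,0) is -1.
  row1 ← row1 − (-4)·row0  ⇒  L[1][0]=-4, U row1=(0, 1, 0, 4)
  row2 ← row2 − (-3)·row0  ⇒  L[2][0]=-3, U row2=(0, 1, 4, 2)
  row3 ← row3 − (2)·row0  ⇒  L[3][0]=2, U row3=(0, 2, -16, 18)
Step 2: pivot at (1,1) is 1.
  row2 ← row2 − (1)·row1  ⇒  L[2][1]=1, U row2=(0, 0, 4, -2)
  row3 ← row3 − (2)·row1  ⇒  L[3][1]=2, U row3=(0, 0, -16, 10)

L[2][1] = 1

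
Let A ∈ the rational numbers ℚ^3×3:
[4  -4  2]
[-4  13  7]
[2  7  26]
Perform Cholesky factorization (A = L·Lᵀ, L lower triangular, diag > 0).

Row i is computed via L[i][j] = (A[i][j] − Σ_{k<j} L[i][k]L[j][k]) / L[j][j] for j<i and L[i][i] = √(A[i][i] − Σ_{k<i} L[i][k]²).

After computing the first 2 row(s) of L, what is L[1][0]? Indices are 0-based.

L[1][0] = -2

Step 1: L[0][0] = √(4) = 2.
  L[1][0] = (-4) / L[0][0] = -2.
Step 2: L[1][1] = √(9) = 3.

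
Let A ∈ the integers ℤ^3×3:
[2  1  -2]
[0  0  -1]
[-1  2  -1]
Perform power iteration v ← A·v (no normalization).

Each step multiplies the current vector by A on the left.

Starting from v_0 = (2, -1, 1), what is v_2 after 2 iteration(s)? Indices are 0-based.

v_0 = (2, -1, 1).
v_1 = A·v_0 = (1, -1, -5).
v_2 = A·v_1 = (11, 5, 2).

v_2 = (11, 5, 2)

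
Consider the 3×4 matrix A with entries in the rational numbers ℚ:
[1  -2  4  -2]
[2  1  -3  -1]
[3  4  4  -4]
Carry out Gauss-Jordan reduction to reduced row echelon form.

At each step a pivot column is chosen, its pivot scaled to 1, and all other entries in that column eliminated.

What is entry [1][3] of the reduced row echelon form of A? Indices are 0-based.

[1] R0 /= 1  ⇒  (1, -2, 4, -2)
     R1 -= 2·R0  ⇒  (0, 5, -11, 3)
     R2 -= 3·R0  ⇒  (0, 10, -8, 2)
[2] R1 /= 5  ⇒  (0, 1, -11/5, 3/5)
     R0 -= -2·R1  ⇒  (1, 0, -2/5, -4/5)
     R2 -= 10·R1  ⇒  (0, 0, 14, -4)
[3] R2 /= 14  ⇒  (0, 0, 1, -2/7)
     R0 -= -2/5·R2  ⇒  (1, 0, 0, -32/35)
     R1 -= -11/5·R2  ⇒  (0, 1, 0, -1/35)

M[1][3] = -1/35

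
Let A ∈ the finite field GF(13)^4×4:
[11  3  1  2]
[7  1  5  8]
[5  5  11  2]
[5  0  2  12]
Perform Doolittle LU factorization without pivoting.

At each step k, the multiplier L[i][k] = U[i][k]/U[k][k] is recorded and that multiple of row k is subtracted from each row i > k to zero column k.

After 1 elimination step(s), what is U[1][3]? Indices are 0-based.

U[1][3] = 2

[col 0] pivot 11
  R1 -= 3*R0 → (0, 5, 2, 2)  (L[1][0] := 3)
  R2 -= 4*R0 → (0, 6, 7, 7)  (L[2][0] := 4)
  R3 -= 4*R0 → (0, 1, 11, 4)  (L[3][0] := 4)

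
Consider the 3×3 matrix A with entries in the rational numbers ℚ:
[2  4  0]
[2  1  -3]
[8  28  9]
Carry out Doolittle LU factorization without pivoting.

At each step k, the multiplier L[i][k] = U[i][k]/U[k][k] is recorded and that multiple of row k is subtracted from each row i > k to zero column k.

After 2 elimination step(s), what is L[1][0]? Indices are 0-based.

Step 1: pivot at (0,0) is 2.
  row1 ← row1 − (1)·row0  ⇒  L[1][0]=1, U row1=(0, -3, -3)
  row2 ← row2 − (4)·row0  ⇒  L[2][0]=4, U row2=(0, 12, 9)
Step 2: pivot at (1,1) is -3.
  row2 ← row2 − (-4)·row1  ⇒  L[2][1]=-4, U row2=(0, 0, -3)

L[1][0] = 1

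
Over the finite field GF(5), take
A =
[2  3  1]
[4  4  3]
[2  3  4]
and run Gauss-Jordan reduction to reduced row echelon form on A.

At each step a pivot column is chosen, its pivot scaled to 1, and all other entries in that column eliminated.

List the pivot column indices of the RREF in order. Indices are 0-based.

pivot columns: 0, 1, 2

pivot(0,0)=2: scale R0 → (1, 4, 3)
  clear (1,0): R1 −= (4)R0 → (0, 3, 1)
  clear (2,0): R2 −= (2)R0 → (0, 0, 3)
pivot(1,1)=3: scale R1 → (0, 1, 2)
  clear (0,1): R0 −= (4)R1 → (1, 0, 0)
pivot(2,2)=3: scale R2 → (0, 0, 1)
  clear (1,2): R1 −= (2)R2 → (0, 1, 0)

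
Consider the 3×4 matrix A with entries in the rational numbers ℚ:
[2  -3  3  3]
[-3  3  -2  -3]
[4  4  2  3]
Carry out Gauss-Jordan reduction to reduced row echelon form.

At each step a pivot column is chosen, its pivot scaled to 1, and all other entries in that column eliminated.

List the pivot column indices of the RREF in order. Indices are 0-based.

pivot columns: 0, 1, 2

pivot(0,0)=2: scale R0 → (1, -3/2, 3/2, 3/2)
  clear (1,0): R1 −= (-3)R0 → (0, -3/2, 5/2, 3/2)
  clear (2,0): R2 −= (4)R0 → (0, 10, -4, -3)
pivot(1,1)=-3/2: scale R1 → (0, 1, -5/3, -1)
  clear (0,1): R0 −= (-3/2)R1 → (1, 0, -1, 0)
  clear (2,1): R2 −= (10)R1 → (0, 0, 38/3, 7)
pivot(2,2)=38/3: scale R2 → (0, 0, 1, 21/38)
  clear (0,2): R0 −= (-1)R2 → (1, 0, 0, 21/38)
  clear (1,2): R1 −= (-5/3)R2 → (0, 1, 0, -3/38)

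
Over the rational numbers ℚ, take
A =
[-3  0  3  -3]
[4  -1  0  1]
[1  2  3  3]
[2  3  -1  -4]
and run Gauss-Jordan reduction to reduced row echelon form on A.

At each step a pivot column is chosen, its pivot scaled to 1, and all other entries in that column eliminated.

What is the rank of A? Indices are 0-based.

[1] R0 /= -3  ⇒  (1, 0, -1, 1)
     R1 -= 4·R0  ⇒  (0, -1, 4, -3)
     R2 -= 1·R0  ⇒  (0, 2, 4, 2)
     R3 -= 2·R0  ⇒  (0, 3, 1, -6)
[2] R1 /= -1  ⇒  (0, 1, -4, 3)
     R2 -= 2·R1  ⇒  (0, 0, 12, -4)
     R3 -= 3·R1  ⇒  (0, 0, 13, -15)
[3] R2 /= 12  ⇒  (0, 0, 1, -1/3)
     R0 -= -1·R2  ⇒  (1, 0, 0, 2/3)
     R1 -= -4·R2  ⇒  (0, 1, 0, 5/3)
     R3 -= 13·R2  ⇒  (0, 0, 0, -32/3)
[4] R3 /= -32/3  ⇒  (0, 0, 0, 1)
     R0 -= 2/3·R3  ⇒  (1, 0, 0, 0)
     R1 -= 5/3·R3  ⇒  (0, 1, 0, 0)
     R2 -= -1/3·R3  ⇒  (0, 0, 1, 0)

rank = 4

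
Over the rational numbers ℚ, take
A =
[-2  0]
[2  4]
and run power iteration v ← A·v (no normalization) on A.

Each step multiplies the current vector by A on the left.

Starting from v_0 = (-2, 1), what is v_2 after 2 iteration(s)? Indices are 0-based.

v_2 = (-8, 8)

v_0 = (-2, 1).
v_1 = A·v_0 = (4, 0).
v_2 = A·v_1 = (-8, 8).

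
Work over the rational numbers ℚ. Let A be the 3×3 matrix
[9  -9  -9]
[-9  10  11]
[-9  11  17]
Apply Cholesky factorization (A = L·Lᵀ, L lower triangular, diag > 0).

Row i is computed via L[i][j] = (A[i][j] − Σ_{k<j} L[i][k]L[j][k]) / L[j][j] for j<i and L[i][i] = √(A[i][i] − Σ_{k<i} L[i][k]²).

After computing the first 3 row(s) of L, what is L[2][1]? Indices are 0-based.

L[2][1] = 2

Step 1: L[0][0] = √(9) = 3.
  L[1][0] = (-9) / L[0][0] = -3.
Step 2: L[1][1] = √(1) = 1.
  L[2][0] = (-9) / L[0][0] = -3.
  L[2][1] = (2) / L[1][1] = 2.
Step 3: L[2][2] = √(4) = 2.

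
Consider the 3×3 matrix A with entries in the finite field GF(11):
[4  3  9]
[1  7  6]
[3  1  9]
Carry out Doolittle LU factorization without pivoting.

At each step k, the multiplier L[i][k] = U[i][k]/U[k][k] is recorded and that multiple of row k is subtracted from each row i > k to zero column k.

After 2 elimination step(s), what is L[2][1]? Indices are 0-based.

L[2][1] = 2

[col 0] pivot 4
  R1 -= 3*R0 → (0, 9, 1)  (L[1][0] := 3)
  R2 -= 9*R0 → (0, 7, 5)  (L[2][0] := 9)
[col 1] pivot 9
  R2 -= 2*R1 → (0, 0, 3)  (L[2][1] := 2)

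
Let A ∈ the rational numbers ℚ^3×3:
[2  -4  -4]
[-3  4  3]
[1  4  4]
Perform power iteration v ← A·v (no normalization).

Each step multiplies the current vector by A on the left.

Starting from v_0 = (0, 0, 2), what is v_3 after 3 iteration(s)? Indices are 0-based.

v_3 = (-624, 648, 408)

v_0 = (0, 0, 2).
v_1 = A·v_0 = (-8, 6, 8).
v_2 = A·v_1 = (-72, 72, 48).
v_3 = A·v_2 = (-624, 648, 408).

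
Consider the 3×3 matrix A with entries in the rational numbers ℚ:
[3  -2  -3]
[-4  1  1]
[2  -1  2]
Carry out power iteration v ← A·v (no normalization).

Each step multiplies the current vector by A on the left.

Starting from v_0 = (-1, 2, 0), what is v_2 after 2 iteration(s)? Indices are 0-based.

v_2 = (-21, 30, -28)

v_0 = (-1, 2, 0).
v_1 = A·v_0 = (-7, 6, -4).
v_2 = A·v_1 = (-21, 30, -28).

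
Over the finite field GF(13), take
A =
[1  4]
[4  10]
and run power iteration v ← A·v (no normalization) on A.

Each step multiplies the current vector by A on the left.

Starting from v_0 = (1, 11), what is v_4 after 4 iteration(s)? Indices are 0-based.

v_0 = (1, 11).
v_1 = A·v_0 = (6, 10).
v_2 = A·v_1 = (7, 7).
v_3 = A·v_2 = (9, 7).
v_4 = A·v_3 = (11, 2).

v_4 = (11, 2)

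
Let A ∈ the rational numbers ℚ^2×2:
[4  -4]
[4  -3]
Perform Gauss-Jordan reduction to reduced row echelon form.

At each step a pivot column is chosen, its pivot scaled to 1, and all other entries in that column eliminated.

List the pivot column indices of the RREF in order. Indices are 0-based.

pivot columns: 0, 1

step 1: normalize row 0 (÷4) = (1, -1)
  row 1: subtract 4×row0 = (0, 1)
step 2: normalize row 1 (÷1) = (0, 1)
  row 0: subtract -1×row1 = (1, 0)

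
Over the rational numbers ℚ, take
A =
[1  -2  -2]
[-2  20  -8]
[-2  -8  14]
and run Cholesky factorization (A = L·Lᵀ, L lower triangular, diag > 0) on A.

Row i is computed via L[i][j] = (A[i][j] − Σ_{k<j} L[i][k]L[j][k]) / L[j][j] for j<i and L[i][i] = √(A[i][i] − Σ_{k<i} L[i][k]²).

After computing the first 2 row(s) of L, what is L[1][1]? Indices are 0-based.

Step 1: L[0][0] = √(1) = 1.
  L[1][0] = (-2) / L[0][0] = -2.
Step 2: L[1][1] = √(16) = 4.

L[1][1] = 4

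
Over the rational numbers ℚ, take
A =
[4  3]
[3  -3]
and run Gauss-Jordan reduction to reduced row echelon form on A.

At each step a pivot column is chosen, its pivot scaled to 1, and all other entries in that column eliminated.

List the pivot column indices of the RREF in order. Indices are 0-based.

pivot columns: 0, 1

pivot(0,0)=4: scale R0 → (1, 3/4)
  clear (1,0): R1 −= (3)R0 → (0, -21/4)
pivot(1,1)=-21/4: scale R1 → (0, 1)
  clear (0,1): R0 −= (3/4)R1 → (1, 0)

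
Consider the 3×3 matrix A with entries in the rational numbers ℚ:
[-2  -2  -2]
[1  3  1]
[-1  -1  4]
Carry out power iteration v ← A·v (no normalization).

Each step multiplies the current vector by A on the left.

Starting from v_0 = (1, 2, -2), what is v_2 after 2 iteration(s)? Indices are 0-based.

v_0 = (1, 2, -2).
v_1 = A·v_0 = (-2, 5, -11).
v_2 = A·v_1 = (16, 2, -47).

v_2 = (16, 2, -47)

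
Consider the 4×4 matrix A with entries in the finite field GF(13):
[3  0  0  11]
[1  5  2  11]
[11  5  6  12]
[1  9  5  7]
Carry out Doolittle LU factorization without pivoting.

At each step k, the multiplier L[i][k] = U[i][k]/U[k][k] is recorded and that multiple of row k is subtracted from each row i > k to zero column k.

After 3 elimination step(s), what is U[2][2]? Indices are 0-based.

k=0: U[0][0]=3
  eliminate (1,0): mult=9, new row 1: (0, 5, 2, 3); set L[1][0]=9
  eliminate (2,0): mult=8, new row 2: (0, 5, 6, 2); set L[2][0]=8
  eliminate (3,0): mult=9, new row 3: (0, 9, 5, 12); set L[3][0]=9
k=1: U[1][1]=5
  eliminate (2,1): mult=1, new row 2: (0, 0, 4, 12); set L[2][1]=1
  eliminate (3,1): mult=7, new row 3: (0, 0, 4, 4); set L[3][1]=7
k=2: U[2][2]=4
  eliminate (3,2): mult=1, new row 3: (0, 0, 0, 5); set L[3][2]=1

U[2][2] = 4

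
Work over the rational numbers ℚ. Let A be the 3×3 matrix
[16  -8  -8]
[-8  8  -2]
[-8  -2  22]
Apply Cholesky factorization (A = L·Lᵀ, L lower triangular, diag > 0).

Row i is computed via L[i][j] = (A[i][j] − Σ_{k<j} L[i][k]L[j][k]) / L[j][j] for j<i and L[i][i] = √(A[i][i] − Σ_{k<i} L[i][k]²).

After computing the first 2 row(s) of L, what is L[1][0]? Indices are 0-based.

L[1][0] = -2

Step 1: L[0][0] = √(16) = 4.
  L[1][0] = (-8) / L[0][0] = -2.
Step 2: L[1][1] = √(4) = 2.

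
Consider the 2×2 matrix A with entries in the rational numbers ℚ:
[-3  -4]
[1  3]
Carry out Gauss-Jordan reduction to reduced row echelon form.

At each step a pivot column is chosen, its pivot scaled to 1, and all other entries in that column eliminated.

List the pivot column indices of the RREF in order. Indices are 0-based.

step 1: normalize row 0 (÷-3) = (1, 4/3)
  row 1: subtract 1×row0 = (0, 5/3)
step 2: normalize row 1 (÷5/3) = (0, 1)
  row 0: subtract 4/3×row1 = (1, 0)

pivot columns: 0, 1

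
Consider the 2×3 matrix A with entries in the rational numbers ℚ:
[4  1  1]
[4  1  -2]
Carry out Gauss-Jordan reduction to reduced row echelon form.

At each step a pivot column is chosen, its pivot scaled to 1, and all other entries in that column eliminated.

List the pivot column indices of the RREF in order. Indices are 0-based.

pivot(0,0)=4: scale R0 → (1, 1/4, 1/4)
  clear (1,0): R1 −= (4)R0 → (0, 0, -3)
col 1: no nonzero at/below row 1; advance.
pivot(1,2)=-3: scale R1 → (0, 0, 1)
  clear (0,2): R0 −= (1/4)R1 → (1, 1/4, 0)

pivot columns: 0, 2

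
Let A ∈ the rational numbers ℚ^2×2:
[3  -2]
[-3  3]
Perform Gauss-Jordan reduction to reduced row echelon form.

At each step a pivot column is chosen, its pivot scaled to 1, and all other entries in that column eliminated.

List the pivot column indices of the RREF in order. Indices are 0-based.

pivot columns: 0, 1

step 1: normalize row 0 (÷3) = (1, -2/3)
  row 1: subtract -3×row0 = (0, 1)
step 2: normalize row 1 (÷1) = (0, 1)
  row 0: subtract -2/3×row1 = (1, 0)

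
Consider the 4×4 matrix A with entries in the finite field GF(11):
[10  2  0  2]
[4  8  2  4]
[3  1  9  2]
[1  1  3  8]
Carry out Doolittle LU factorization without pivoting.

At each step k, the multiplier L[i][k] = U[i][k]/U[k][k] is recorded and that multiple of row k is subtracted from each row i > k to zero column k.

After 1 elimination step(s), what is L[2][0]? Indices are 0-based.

[col 0] pivot 10
  R1 -= 7*R0 → (0, 5, 2, 1)  (L[1][0] := 7)
  R2 -= 8*R0 → (0, 7, 9, 8)  (L[2][0] := 8)
  R3 -= 10*R0 → (0, 3, 3, 10)  (L[3][0] := 10)

L[2][0] = 8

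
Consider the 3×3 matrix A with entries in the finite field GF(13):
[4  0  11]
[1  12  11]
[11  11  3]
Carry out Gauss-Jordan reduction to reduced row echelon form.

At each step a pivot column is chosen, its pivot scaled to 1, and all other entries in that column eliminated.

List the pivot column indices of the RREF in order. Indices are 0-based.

[1] R0 /= 4  ⇒  (1, 0, 6)
     R1 -= 1·R0  ⇒  (0, 12, 5)
     R2 -= 11·R0  ⇒  (0, 11, 2)
[2] R1 /= 12  ⇒  (0, 1, 8)
     R2 -= 11·R1  ⇒  (0, 0, 5)
[3] R2 /= 5  ⇒  (0, 0, 1)
     R0 -= 6·R2  ⇒  (1, 0, 0)
     R1 -= 8·R2  ⇒  (0, 1, 0)

pivot columns: 0, 1, 2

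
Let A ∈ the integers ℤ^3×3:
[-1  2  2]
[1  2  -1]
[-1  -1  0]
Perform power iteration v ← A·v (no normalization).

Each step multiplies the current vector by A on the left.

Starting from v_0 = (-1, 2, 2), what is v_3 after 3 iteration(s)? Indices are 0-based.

v_0 = (-1, 2, 2).
v_1 = A·v_0 = (9, 1, -1).
v_2 = A·v_1 = (-9, 12, -10).
v_3 = A·v_2 = (13, 25, -3).

v_3 = (13, 25, -3)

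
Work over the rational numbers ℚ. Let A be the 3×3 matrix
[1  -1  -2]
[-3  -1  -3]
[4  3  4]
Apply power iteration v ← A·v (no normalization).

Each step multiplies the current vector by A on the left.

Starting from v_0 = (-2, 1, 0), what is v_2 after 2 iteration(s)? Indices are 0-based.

v_0 = (-2, 1, 0).
v_1 = A·v_0 = (-3, 5, -5).
v_2 = A·v_1 = (2, 19, -17).

v_2 = (2, 19, -17)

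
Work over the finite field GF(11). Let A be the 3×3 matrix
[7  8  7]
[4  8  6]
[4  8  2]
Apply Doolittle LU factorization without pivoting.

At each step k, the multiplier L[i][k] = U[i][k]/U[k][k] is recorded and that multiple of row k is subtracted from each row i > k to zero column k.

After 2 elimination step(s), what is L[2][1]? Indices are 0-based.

[col 0] pivot 7
  R1 -= 10*R0 → (0, 5, 2)  (L[1][0] := 10)
  R2 -= 10*R0 → (0, 5, 9)  (L[2][0] := 10)
[col 1] pivot 5
  R2 -= 1*R1 → (0, 0, 7)  (L[2][1] := 1)

L[2][1] = 1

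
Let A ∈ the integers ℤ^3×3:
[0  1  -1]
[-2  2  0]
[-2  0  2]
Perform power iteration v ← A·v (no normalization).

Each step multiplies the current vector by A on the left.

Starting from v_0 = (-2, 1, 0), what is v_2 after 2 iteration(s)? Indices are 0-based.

v_0 = (-2, 1, 0).
v_1 = A·v_0 = (1, 6, 4).
v_2 = A·v_1 = (2, 10, 6).

v_2 = (2, 10, 6)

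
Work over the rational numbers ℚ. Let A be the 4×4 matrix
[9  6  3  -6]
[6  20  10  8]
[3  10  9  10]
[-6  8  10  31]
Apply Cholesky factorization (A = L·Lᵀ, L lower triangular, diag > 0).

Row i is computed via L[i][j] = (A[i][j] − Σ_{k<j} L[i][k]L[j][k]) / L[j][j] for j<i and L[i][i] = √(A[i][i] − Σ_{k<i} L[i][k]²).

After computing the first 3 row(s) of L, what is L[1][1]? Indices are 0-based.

L[1][1] = 4

Step 1: L[0][0] = √(9) = 3.
  L[1][0] = (6) / L[0][0] = 2.
Step 2: L[1][1] = √(16) = 4.
  L[2][0] = (3) / L[0][0] = 1.
  L[2][1] = (8) / L[1][1] = 2.
Step 3: L[2][2] = √(4) = 2.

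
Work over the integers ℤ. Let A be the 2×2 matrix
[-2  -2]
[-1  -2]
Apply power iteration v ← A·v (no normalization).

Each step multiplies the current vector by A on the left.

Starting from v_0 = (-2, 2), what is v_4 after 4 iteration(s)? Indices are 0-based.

v_0 = (-2, 2).
v_1 = A·v_0 = (0, -2).
v_2 = A·v_1 = (4, 4).
v_3 = A·v_2 = (-16, -12).
v_4 = A·v_3 = (56, 40).

v_4 = (56, 40)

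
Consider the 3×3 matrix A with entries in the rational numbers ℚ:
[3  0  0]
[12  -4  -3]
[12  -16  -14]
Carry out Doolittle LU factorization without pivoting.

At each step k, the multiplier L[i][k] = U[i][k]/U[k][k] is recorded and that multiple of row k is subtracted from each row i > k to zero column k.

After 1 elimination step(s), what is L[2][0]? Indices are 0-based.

Step 1: pivot at (0,0) is 3.
  row1 ← row1 − (4)·row0  ⇒  L[1][0]=4, U row1=(0, -4, -3)
  row2 ← row2 − (4)·row0  ⇒  L[2][0]=4, U row2=(0, -16, -14)

L[2][0] = 4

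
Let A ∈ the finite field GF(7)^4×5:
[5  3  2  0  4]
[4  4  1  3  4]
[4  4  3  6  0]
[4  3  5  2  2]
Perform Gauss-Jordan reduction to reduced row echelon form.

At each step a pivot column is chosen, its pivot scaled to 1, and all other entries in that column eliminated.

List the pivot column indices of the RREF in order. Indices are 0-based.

pivot columns: 0, 1, 2, 3

[1] R0 /= 5  ⇒  (1, 2, 6, 0, 5)
     R1 -= 4·R0  ⇒  (0, 3, 5, 3, 5)
     R2 -= 4·R0  ⇒  (0, 3, 0, 6, 1)
     R3 -= 4·R0  ⇒  (0, 2, 2, 2, 3)
[2] R1 /= 3  ⇒  (0, 1, 4, 1, 4)
     R0 -= 2·R1  ⇒  (1, 0, 5, 5, 4)
     R2 -= 3·R1  ⇒  (0, 0, 2, 3, 3)
     R3 -= 2·R1  ⇒  (0, 0, 1, 0, 2)
[3] R2 /= 2  ⇒  (0, 0, 1, 5, 5)
     R0 -= 5·R2  ⇒  (1, 0, 0, 1, 0)
     R1 -= 4·R2  ⇒  (0, 1, 0, 2, 5)
     R3 -= 1·R2  ⇒  (0, 0, 0, 2, 4)
[4] R3 /= 2  ⇒  (0, 0, 0, 1, 2)
     R0 -= 1·R3  ⇒  (1, 0, 0, 0, 5)
     R1 -= 2·R3  ⇒  (0, 1, 0, 0, 1)
     R2 -= 5·R3  ⇒  (0, 0, 1, 0, 2)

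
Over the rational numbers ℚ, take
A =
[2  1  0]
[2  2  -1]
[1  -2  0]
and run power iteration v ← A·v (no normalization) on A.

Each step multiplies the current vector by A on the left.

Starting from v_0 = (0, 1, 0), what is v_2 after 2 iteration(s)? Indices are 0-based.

v_0 = (0, 1, 0).
v_1 = A·v_0 = (1, 2, -2).
v_2 = A·v_1 = (4, 8, -3).

v_2 = (4, 8, -3)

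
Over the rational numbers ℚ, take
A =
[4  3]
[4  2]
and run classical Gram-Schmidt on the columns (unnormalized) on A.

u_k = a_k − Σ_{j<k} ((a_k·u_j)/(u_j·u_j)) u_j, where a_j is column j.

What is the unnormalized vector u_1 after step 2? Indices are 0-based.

u_1 = (1/2, -1/2)

Step 1: u_0 = a_0 = (4, 4).
Step 2: u_1 = a_1 − (5/8)·u_0 = (1/2, -1/2).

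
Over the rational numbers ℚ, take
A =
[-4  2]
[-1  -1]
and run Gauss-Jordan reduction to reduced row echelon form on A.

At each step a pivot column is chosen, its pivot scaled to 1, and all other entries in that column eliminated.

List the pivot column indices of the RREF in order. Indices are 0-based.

pivot columns: 0, 1

[1] R0 /= -4  ⇒  (1, -1/2)
     R1 -= -1·R0  ⇒  (0, -3/2)
[2] R1 /= -3/2  ⇒  (0, 1)
     R0 -= -1/2·R1  ⇒  (1, 0)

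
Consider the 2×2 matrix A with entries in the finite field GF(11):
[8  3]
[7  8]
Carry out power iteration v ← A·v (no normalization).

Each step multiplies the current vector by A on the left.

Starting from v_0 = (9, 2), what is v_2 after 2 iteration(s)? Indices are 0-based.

v_2 = (3, 1)

v_0 = (9, 2).
v_1 = A·v_0 = (1, 2).
v_2 = A·v_1 = (3, 1).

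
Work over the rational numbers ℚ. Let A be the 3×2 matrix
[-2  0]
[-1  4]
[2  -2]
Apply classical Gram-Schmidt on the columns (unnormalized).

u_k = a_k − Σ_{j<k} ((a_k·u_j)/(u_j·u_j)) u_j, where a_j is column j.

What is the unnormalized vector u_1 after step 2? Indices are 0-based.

u_1 = (-16/9, 28/9, -2/9)

Step 1: u_0 = a_0 = (-2, -1, 2).
Step 2: u_1 = a_1 − (-8/9)·u_0 = (-16/9, 28/9, -2/9).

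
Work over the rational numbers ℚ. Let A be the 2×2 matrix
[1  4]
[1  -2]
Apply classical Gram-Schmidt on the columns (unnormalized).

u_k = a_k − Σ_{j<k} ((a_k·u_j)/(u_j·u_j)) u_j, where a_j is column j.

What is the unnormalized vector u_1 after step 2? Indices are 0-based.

Step 1: u_0 = a_0 = (1, 1).
Step 2: u_1 = a_1 − (1)·u_0 = (3, -3).

u_1 = (3, -3)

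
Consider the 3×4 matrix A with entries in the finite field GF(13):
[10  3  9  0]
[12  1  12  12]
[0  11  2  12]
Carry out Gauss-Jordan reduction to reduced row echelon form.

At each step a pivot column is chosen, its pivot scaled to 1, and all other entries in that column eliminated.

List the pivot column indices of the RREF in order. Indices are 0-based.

step 1: normalize row 0 (÷10) = (1, 12, 10, 0)
  row 1: subtract 12×row0 = (0, 0, 9, 12)
step 2: exchange rows 1,2
step 2: normalize row 1 (÷11) = (0, 1, 12, 7)
  row 0: subtract 12×row1 = (1, 0, 9, 7)
step 3: normalize row 2 (÷9) = (0, 0, 1, 10)
  row 0: subtract 9×row2 = (1, 0, 0, 8)
  row 1: subtract 12×row2 = (0, 1, 0, 4)

pivot columns: 0, 1, 2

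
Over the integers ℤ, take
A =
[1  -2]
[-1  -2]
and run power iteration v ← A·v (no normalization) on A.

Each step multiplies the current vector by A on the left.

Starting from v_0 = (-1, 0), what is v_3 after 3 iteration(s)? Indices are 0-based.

v_3 = (-1, 5)

v_0 = (-1, 0).
v_1 = A·v_0 = (-1, 1).
v_2 = A·v_1 = (-3, -1).
v_3 = A·v_2 = (-1, 5).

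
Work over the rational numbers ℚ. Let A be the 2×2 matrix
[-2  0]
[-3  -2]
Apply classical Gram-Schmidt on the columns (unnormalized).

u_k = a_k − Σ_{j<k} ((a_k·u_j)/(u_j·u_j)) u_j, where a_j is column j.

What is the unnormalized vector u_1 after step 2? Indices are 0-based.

u_1 = (12/13, -8/13)

Step 1: u_0 = a_0 = (-2, -3).
Step 2: u_1 = a_1 − (6/13)·u_0 = (12/13, -8/13).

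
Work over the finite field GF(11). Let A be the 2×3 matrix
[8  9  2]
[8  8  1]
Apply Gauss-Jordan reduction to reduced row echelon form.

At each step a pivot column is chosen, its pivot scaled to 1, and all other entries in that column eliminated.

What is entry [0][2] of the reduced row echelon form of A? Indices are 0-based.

pivot(0,0)=8: scale R0 → (1, 8, 3)
  clear (1,0): R1 −= (8)R0 → (0, 10, 10)
pivot(1,1)=10: scale R1 → (0, 1, 1)
  clear (0,1): R0 −= (8)R1 → (1, 0, 6)

M[0][2] = 6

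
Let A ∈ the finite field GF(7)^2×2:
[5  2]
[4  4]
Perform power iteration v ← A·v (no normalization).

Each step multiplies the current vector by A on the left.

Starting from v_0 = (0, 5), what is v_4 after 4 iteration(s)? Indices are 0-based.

v_4 = (6, 2)

v_0 = (0, 5).
v_1 = A·v_0 = (3, 6).
v_2 = A·v_1 = (6, 1).
v_3 = A·v_2 = (4, 0).
v_4 = A·v_3 = (6, 2).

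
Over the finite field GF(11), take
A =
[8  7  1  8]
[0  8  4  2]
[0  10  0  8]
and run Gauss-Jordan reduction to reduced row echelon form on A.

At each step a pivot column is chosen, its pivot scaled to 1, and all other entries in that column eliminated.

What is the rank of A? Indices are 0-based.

rank = 3

pivot(0,0)=8: scale R0 → (1, 5, 7, 1)
pivot(1,1)=8: scale R1 → (0, 1, 6, 3)
  clear (0,1): R0 −= (5)R1 → (1, 0, 10, 8)
  clear (2,1): R2 −= (10)R1 → (0, 0, 6, 0)
pivot(2,2)=6: scale R2 → (0, 0, 1, 0)
  clear (0,2): R0 −= (10)R2 → (1, 0, 0, 8)
  clear (1,2): R1 −= (6)R2 → (0, 1, 0, 3)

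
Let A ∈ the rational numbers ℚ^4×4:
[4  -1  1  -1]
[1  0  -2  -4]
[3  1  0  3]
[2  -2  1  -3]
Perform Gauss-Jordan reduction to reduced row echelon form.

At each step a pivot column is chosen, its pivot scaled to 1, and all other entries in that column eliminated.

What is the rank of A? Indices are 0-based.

pivot(0,0)=4: scale R0 → (1, -1/4, 1/4, -1/4)
  clear (1,0): R1 −= (1)R0 → (0, 1/4, -9/4, -15/4)
  clear (2,0): R2 −= (3)R0 → (0, 7/4, -3/4, 15/4)
  clear (3,0): R3 −= (2)R0 → (0, -3/2, 1/2, -5/2)
pivot(1,1)=1/4: scale R1 → (0, 1, -9, -15)
  clear (0,1): R0 −= (-1/4)R1 → (1, 0, -2, -4)
  clear (2,1): R2 −= (7/4)R1 → (0, 0, 15, 30)
  clear (3,1): R3 −= (-3/2)R1 → (0, 0, -13, -25)
pivot(2,2)=15: scale R2 → (0, 0, 1, 2)
  clear (0,2): R0 −= (-2)R2 → (1, 0, 0, 0)
  clear (1,2): R1 −= (-9)R2 → (0, 1, 0, 3)
  clear (3,2): R3 −= (-13)R2 → (0, 0, 0, 1)
pivot(3,3)=1: scale R3 → (0, 0, 0, 1)
  clear (1,3): R1 −= (3)R3 → (0, 1, 0, 0)
  clear (2,3): R2 −= (2)R3 → (0, 0, 1, 0)

rank = 4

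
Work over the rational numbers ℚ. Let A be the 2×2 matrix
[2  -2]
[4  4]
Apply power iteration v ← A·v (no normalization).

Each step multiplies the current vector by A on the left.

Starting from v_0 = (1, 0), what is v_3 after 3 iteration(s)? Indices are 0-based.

v_0 = (1, 0).
v_1 = A·v_0 = (2, 4).
v_2 = A·v_1 = (-4, 24).
v_3 = A·v_2 = (-56, 80).

v_3 = (-56, 80)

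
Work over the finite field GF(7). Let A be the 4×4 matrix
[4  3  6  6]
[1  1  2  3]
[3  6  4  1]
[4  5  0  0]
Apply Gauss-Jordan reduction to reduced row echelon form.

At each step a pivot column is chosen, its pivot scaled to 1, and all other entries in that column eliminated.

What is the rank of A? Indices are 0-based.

pivot(0,0)=4: scale R0 → (1, 6, 5, 5)
  clear (1,0): R1 −= (1)R0 → (0, 2, 4, 5)
  clear (2,0): R2 −= (3)R0 → (0, 2, 3, 0)
  clear (3,0): R3 −= (4)R0 → (0, 2, 1, 1)
pivot(1,1)=2: scale R1 → (0, 1, 2, 6)
  clear (0,1): R0 −= (6)R1 → (1, 0, 0, 4)
  clear (2,1): R2 −= (2)R1 → (0, 0, 6, 2)
  clear (3,1): R3 −= (2)R1 → (0, 0, 4, 3)
pivot(2,2)=6: scale R2 → (0, 0, 1, 5)
  clear (1,2): R1 −= (2)R2 → (0, 1, 0, 3)
  clear (3,2): R3 −= (4)R2 → (0, 0, 0, 4)
pivot(3,3)=4: scale R3 → (0, 0, 0, 1)
  clear (0,3): R0 −= (4)R3 → (1, 0, 0, 0)
  clear (1,3): R1 −= (3)R3 → (0, 1, 0, 0)
  clear (2,3): R2 −= (5)R3 → (0, 0, 1, 0)

rank = 4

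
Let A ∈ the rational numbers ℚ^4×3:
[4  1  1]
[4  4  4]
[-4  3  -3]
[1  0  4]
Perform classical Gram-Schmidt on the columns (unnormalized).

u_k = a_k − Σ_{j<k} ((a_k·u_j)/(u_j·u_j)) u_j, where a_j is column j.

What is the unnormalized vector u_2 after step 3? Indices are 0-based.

Step 1: u_0 = a_0 = (4, 4, -4, 1).
Step 2: u_1 = a_1 − (8/49)·u_0 = (17/49, 164/49, 179/49, -8/49).
Step 3: u_2 = a_2 − (36/49)·u_0 − (52/605)·u_1 = (-1191/605, 468/605, -227/605, 1984/605).

u_2 = (-1191/605, 468/605, -227/605, 1984/605)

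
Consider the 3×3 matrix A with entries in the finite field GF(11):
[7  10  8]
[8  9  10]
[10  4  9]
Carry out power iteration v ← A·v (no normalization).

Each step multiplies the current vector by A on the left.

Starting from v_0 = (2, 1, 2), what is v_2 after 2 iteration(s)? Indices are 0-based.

v_0 = (2, 1, 2).
v_1 = A·v_0 = (7, 1, 9).
v_2 = A·v_1 = (10, 1, 1).

v_2 = (10, 1, 1)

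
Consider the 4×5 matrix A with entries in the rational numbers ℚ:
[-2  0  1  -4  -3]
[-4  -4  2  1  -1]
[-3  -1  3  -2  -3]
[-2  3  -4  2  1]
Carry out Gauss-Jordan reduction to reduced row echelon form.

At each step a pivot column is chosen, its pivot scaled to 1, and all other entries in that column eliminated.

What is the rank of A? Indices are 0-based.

pivot(0,0)=-2: scale R0 → (1, 0, -1/2, 2, 3/2)
  clear (1,0): R1 −= (-4)R0 → (0, -4, 0, 9, 5)
  clear (2,0): R2 −= (-3)R0 → (0, -1, 3/2, 4, 3/2)
  clear (3,0): R3 −= (-2)R0 → (0, 3, -5, 6, 4)
pivot(1,1)=-4: scale R1 → (0, 1, 0, -9/4, -5/4)
  clear (2,1): R2 −= (-1)R1 → (0, 0, 3/2, 7/4, 1/4)
  clear (3,1): R3 −= (3)R1 → (0, 0, -5, 51/4, 31/4)
pivot(2,2)=3/2: scale R2 → (0, 0, 1, 7/6, 1/6)
  clear (0,2): R0 −= (-1/2)R2 → (1, 0, 0, 31/12, 19/12)
  clear (3,2): R3 −= (-5)R2 → (0, 0, 0, 223/12, 103/12)
pivot(3,3)=223/12: scale R3 → (0, 0, 0, 1, 103/223)
  clear (0,3): R0 −= (31/12)R3 → (1, 0, 0, 0, 87/223)
  clear (1,3): R1 −= (-9/4)R3 → (0, 1, 0, 0, -47/223)
  clear (2,3): R2 −= (7/6)R3 → (0, 0, 1, 0, -83/223)

rank = 4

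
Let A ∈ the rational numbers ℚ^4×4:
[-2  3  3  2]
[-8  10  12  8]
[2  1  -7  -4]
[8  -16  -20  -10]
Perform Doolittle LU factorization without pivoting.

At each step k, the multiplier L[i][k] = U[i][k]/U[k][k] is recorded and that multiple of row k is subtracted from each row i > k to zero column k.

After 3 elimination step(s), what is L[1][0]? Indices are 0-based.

L[1][0] = 4

Step 1: pivot at (0,0) is -2.
  row1 ← row1 − (4)·row0  ⇒  L[1][0]=4, U row1=(0, -2, 0, 0)
  row2 ← row2 − (-1)·row0  ⇒  L[2][0]=-1, U row2=(0, 4, -4, -2)
  row3 ← row3 − (-4)·row0  ⇒  L[3][0]=-4, U row3=(0, -4, -8, -2)
Step 2: pivot at (1,1) is -2.
  row2 ← row2 − (-2)·row1  ⇒  L[2][1]=-2, U row2=(0, 0, -4, -2)
  row3 ← row3 − (2)·row1  ⇒  L[3][1]=2, U row3=(0, 0, -8, -2)
Step 3: pivot at (2,2) is -4.
  row3 ← row3 − (2)·row2  ⇒  L[3][2]=2, U row3=(0, 0, 0, 2)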